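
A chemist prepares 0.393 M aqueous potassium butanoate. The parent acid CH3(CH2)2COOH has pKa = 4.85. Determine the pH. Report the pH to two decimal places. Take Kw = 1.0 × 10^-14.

CH3(CH2)2COO- is the conjugate base of the weak acid CH3(CH2)2COOH.
Ka = 10^(−4.85) = 1.41 × 10^-5
Kb = Kw/Ka = 1.0×10^-14 / 1.41 × 10^-5 = 7.09 × 10^-10
Let x = [OH-] at equilibrium. Kb = x²/(0.393 − x).
Assume x ≪ 0.393: x ≈ √(7.09 × 10^-10 × 0.393) = 1.67 × 10^-5 M
Check: 0.0042% ionized — well under 5%, approximation valid.
pOH = −log(1.67 × 10^-5) = 4.78; pH = 14.00 − 4.78 = 9.22

pH = 9.22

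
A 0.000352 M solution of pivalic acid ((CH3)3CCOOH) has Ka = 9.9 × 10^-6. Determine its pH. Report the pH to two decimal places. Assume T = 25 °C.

pH = 4.27

(CH3)3CCOOH ⇌ (CH3)3CCOO- + H+
Ka = [H+]²/(0.000352 − [H+]) = 9.9 × 10^-6
[H+] is not negligible relative to C₀; solve [H+]² + 9.9e-06·[H+] − 3.48e-09 = 0.
[H+] = [−9.9e-06 + √(9.9e-06² + 1.39e-08)]/2 = 5.43 × 10^-5 M
pH = −log[H+] = −log(5.43 × 10^-5) = 4.27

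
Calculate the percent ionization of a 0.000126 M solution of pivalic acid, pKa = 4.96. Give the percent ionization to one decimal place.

(CH3)3CCOOH ⇌ (CH3)3CCOO- + H+; let x = [H+] at equilibrium.
Ka = 10^(−4.96) = 1.10 × 10^-5
Solve x² + 1.1e-05x − 1.39e-09 = 0 → x = 3.21 × 10^-5 M
Fraction ionized = 3.21 × 10^-5 / 0.000126 = 0.2548 → 25.5%

25.5%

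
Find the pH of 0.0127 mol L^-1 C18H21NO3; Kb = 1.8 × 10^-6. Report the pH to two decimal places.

pH = 10.18

C18H21NO3 + H2O ⇌ C18H22NO3+ + OH-
Let x = [OH-] at equilibrium. Kb = x²/(0.0127 − x).
Neglecting x in the denominator: x = √(1.8 × 10^-6 × 0.0127) = 1.51 × 10^-4 M
Check: 1.2% ionized — well under 5%, approximation valid.
pOH = 3.82, so pH = 14.00 − pOH = 10.18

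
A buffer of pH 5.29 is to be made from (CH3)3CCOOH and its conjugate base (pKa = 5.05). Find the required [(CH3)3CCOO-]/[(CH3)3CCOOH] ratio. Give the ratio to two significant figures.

pH = pKa + log(r) ⇒ log(r) = 5.29 − 5.05 = +0.24
r = [(CH3)3CCOO-]/[(CH3)3CCOOH] = 10^(+0.24) = 1.74

ratio = 1.7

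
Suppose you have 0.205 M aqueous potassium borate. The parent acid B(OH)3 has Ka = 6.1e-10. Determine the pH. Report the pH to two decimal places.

B(OH)4- is the conjugate base of the weak acid B(OH)3.
Kb = Kw/Ka = 1.0×10^-14 / 6.1 × 10^-10 = 1.64 × 10^-5
From the ICE table, Kb = [OH-]²/(0.205 − [OH-]) = 1.64 × 10^-5.
Neglecting [OH-] in the denominator: [OH-] = √(1.64 × 10^-5 × 0.205) = 1.83 × 10^-3 M
([OH-]/C₀ = 0.89% < 5%, so the approximation holds.)
pOH = −log(1.83 × 10^-3) = 2.74; pH = 14.00 − 2.74 = 11.26

pH = 11.26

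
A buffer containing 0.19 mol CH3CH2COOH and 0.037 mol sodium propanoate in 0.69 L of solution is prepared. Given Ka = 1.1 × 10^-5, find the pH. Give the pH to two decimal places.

pH = 4.25

pKa = −log(1.1 × 10^-5) = 4.959
Henderson–Hasselbalch: pH = pKa + log([CH3CH2COO-]/[CH3CH2COOH]) = 4.959 + log(0.037/0.19)
pH = 4.959 + (-0.711) = 4.25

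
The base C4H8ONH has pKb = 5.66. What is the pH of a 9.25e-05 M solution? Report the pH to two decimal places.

pH = 9.12

C4H8ONH + H2O ⇌ C4H8ONH2+ + OH-
Kb = 10^(−5.66) = 2.19 × 10^-6
Let x = [OH-] at equilibrium. Kb = x²/(9.25e-05 − x).
x is not negligible relative to C₀; solve x² + 2.19e-06·x − 2.03e-10 = 0.
x = (−Kb + √(Kb² + 4·Kb·C₀))/2 = 1.32 × 10^-5 M
pOH = −log(1.32 × 10^-5) = 4.88; pH = 14.00 − 4.88 = 9.12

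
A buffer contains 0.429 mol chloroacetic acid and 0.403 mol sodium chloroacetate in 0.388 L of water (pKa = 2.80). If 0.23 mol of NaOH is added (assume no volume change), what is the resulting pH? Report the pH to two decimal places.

pH = 3.30

After neutralization: n(ClCH2COOH) = 0.199 mol, n(ClCH2COO-) = 0.633 mol.
pH = pKa + log(n_ClCH2COO-/n_ClCH2COOH) = 2.80 + log(0.633/0.199) = 2.80 + (+0.503)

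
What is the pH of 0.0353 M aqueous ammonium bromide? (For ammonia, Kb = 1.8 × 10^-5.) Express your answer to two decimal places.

NH4+ is the conjugate acid of the weak base NH3.
Ka = Kw/Kb = 1.0×10^-14 / 1.8 × 10^-5 = 5.56 × 10^-10
From the ICE table, Ka = [H+]²/(0.0353 − [H+]) = 5.56 × 10^-10.
Assume [H+] ≪ 0.0353: [H+] ≈ √(5.56 × 10^-10 × 0.0353) = 4.43 × 10^-6 M
pH = −log(4.43 × 10^-6) = 5.35

pH = 5.35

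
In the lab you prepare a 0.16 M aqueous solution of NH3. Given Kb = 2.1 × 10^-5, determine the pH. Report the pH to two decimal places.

NH3 + H2O ⇌ NH4+ + OH-
From the ICE table, Kb = x²/(0.16 − x) = 2.1 × 10^-5.
Assume x ≪ 0.16: x ≈ √(2.1 × 10^-5 × 0.16) = 1.83 × 10^-3 M
pOH = −log(1.83 × 10^-3) = 2.74; pH = 14.00 − 2.74 = 11.26

pH = 11.26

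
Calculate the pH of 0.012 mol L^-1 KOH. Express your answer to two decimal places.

pH = 12.08

KOH is a strong base; [OH-] = 0.012 M.
pOH = -log(0.012) = 1.92
pH = 14.00 - 1.92 = 12.08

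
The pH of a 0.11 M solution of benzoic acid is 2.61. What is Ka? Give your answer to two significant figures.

[H+] = 10^(-2.61) = 2.45 × 10^-3 M
At equilibrium [HA] = 0.11 − 2.45 × 10^-3 = 1.08 × 10^-1 M
Ka = [H+][A-]/[HA] = (2.45 × 10^-3)² / 1.08 × 10^-1 = 5.6 × 10^-5

Ka = 5.6 × 10^-5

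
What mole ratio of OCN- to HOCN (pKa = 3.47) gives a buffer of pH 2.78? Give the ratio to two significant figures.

ratio = 0.20

pH = pKa + log(r) ⇒ log(r) = 2.78 − 3.47 = -0.69
r = [OCN-]/[HOCN] = 10^(-0.69) = 0.204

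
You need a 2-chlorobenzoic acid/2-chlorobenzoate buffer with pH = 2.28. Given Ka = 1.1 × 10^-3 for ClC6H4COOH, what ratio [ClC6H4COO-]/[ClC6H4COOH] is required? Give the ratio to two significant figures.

ratio = 0.21

pKa = -log(1.1 × 10^-3) = 2.959
pH = pKa + log(r) ⇒ log(r) = 2.28 − 2.959 = -0.679
r = [ClC6H4COO-]/[ClC6H4COOH] = 10^(-0.679) = 0.209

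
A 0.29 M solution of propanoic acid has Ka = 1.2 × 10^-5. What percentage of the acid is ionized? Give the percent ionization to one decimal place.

CH3CH2COOH ⇌ CH3CH2COO- + H+; let x = [H+] at equilibrium.
x ≈ √(Ka·C₀) = √(1.2 × 10^-5 × 0.29) = 1.87 × 10^-3 M
% ionization = x/C₀ × 100% = 1.87 × 10^-3/0.29 × 100% = 0.6%

0.6%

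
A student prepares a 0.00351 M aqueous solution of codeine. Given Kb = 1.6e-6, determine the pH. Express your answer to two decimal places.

pH = 9.87

C18H21NO3 + H2O ⇌ C18H22NO3+ + OH-
From the ICE table, Kb = x²/(0.00351 − x) = 1.6 × 10^-6.
Neglecting x in the denominator: x = √(1.6 × 10^-6 × 0.00351) = 7.49 × 10^-5 M
Check: 2.1% ionized — well under 5%, approximation valid.
pOH = 4.13, so pH = 14.00 − pOH = 9.87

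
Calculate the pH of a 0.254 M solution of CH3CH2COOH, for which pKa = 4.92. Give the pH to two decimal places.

pH = 2.76

CH3CH2COOH ⇌ CH3CH2COO- + H+
Ka = 10^(−4.92) = 1.20 × 10^-5
Ka = [H+]²/(0.254 − [H+]) = 1.20 × 10^-5
Neglecting [H+] in the denominator: [H+] = √(1.20 × 10^-5 × 0.254) = 1.75 × 10^-3 M
Check: 0.69% ionized — well under 5%, approximation valid.
pH = −log(1.75 × 10^-3) = 2.76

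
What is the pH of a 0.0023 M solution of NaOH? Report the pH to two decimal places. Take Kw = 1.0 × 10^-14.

pH = 11.36

NaOH is a strong base; [OH-] = 0.0023 M.
pOH = -log(0.0023) = 2.64
pH = 14.00 - 2.64 = 11.36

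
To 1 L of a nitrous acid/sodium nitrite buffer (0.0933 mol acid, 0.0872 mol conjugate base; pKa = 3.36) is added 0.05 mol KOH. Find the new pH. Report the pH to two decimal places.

After neutralization: n(HNO2) = 0.0433 mol, n(NO2-) = 0.137 mol.
Henderson–Hasselbalch with mole ratio 0.137/0.0433: pH = 3.36 + (+0.500)

pH = 3.86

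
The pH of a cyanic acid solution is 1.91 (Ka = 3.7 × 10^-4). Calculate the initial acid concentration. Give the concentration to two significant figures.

[H+] = 10^(-1.91) = 1.23 × 10^-2 M = x
Ka = x²/(C₀ − x) ⇒ C₀ = x + x²/Ka
C₀ = 1.23 × 10^-2 + (1.23 × 10^-2)²/(3.7 × 10^-4) = 4.21 × 10^-1 M

C₀ = 4.2 × 10^-1 M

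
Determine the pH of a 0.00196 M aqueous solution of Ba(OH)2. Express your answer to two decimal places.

pH = 11.59

Ba(OH)2 is a strong base (each formula unit releases 2 OH-); [OH-] = 0.00392 M.
pOH = -log(0.00392) = 2.41
pH = 14.00 - 2.41 = 11.59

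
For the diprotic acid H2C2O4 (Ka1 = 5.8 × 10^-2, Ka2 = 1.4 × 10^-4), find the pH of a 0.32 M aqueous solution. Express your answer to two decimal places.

Ka1 ≫ Ka2, so treat the first dissociation as the only significant source of H+.
Ka1 = x²/(0.32 − x) = 5.8 × 10^-2
Solving the quadratic: x = (−Ka1 + √(Ka1² + 4·Ka1·C₀))/2 = 1.10 × 10^-1 M
pH = −log(1.10 × 10^-1) = 0.96

pH = 0.96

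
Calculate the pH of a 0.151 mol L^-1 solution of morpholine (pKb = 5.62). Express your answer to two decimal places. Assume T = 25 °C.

C4H8ONH + H2O ⇌ C4H8ONH2+ + OH-
Kb = 10^(−5.62) = 2.40 × 10^-6
Kb = x²/(0.151 − x) = 2.40 × 10^-6
Since Kb ≪ C₀, x ≈ √(Kb·C₀) = 6.02 × 10^-4 M.
(x/C₀ = 0.4% < 5%, so the approximation holds.)
pOH = 3.22, so pH = 14.00 − pOH = 10.78

pH = 10.78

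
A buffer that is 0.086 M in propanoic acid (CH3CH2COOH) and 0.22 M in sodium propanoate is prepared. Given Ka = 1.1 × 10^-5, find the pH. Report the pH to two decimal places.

pH = 5.37

pKa = −log(1.1 × 10^-5) = 4.959
Using pH = pKa + log([base]/[acid]) with [base]/[acid] = 0.22/0.086:
pH = 4.959 + (+0.408) = 5.37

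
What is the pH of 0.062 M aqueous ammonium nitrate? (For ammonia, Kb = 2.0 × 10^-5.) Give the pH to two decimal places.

pH = 5.25

NH4+ is the conjugate acid of the weak base NH3.
Ka = Kw/Kb = 1.0×10^-14 / 2.0 × 10^-5 = 5.00 × 10^-10
Ka = [H+]²/(0.062 − [H+]) = 5.00 × 10^-10
Assume [H+] ≪ 0.062: [H+] ≈ √(5.00 × 10^-10 × 0.062) = 5.57 × 10^-6 M
([H+]/C₀ = 0.009% < 5%, so the approximation holds.)
pH = −log[H+] = −log(5.57 × 10^-6) = 5.25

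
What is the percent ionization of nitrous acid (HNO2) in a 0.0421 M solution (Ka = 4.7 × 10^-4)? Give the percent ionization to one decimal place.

10.0%

HNO2 ⇌ NO2- + H+; let x = [H+] at equilibrium.
Ka = x²/(C₀ − x); solving the quadratic gives x = 4.22 × 10^-3 M.
Fraction ionized = 4.22 × 10^-3 / 0.0421 = 0.1002 → 10.0%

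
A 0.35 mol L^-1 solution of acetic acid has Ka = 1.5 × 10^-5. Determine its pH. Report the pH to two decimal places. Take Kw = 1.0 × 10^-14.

pH = 2.64

CH3COOH ⇌ CH3COO- + H+
Ka = [H+]²/(0.35 − [H+]) = 1.5 × 10^-5
Assume [H+] ≪ 0.35: [H+] ≈ √(1.5 × 10^-5 × 0.35) = 2.29 × 10^-3 M
([H+]/C₀ = 0.65% < 5%, so the approximation holds.)
pH = −log(2.29 × 10^-3) = 2.64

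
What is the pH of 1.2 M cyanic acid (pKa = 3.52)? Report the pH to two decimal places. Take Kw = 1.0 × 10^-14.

HOCN ⇌ OCN- + H+
Ka = 10^(−3.52) = 3.02 × 10^-4
Let x = [H+] at equilibrium. Ka = x²/(1.2 − x).
Since Ka ≪ C₀, x ≈ √(Ka·C₀) = 1.90 × 10^-2 M.
pH = −log(1.90 × 10^-2) = 1.72

pH = 1.72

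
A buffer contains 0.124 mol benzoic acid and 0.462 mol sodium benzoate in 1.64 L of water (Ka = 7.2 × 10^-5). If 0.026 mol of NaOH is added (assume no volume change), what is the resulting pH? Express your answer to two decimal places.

After neutralization: n(C6H5COOH) = 0.098 mol, n(C6H5COO-) = 0.488 mol.
pKa = −log(7.2 × 10^-5) = 4.143
Henderson–Hasselbalch with mole ratio 0.488/0.098: pH = 4.143 + (+0.697)

pH = 4.84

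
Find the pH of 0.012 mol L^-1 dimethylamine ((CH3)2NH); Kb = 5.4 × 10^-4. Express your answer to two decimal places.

pH = 11.36

(CH3)2NH + H2O ⇌ (CH3)2NH2+ + OH-
Kb = [OH-]²/(0.012 − [OH-]) = 5.4 × 10^-4
The 5% rule fails; solving [OH-]² + Kb·[OH-] − Kb·C₀ = 0 exactly:
[OH-] = (−Kb + √(Kb² + 4·Kb·C₀))/2 = 2.29 × 10^-3 M
pOH = 2.64, so pH = 14.00 − pOH = 11.36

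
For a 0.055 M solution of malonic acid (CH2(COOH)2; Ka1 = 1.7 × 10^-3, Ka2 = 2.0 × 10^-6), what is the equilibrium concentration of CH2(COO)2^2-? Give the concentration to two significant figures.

2.0 × 10^-6 M

First ionization gives [H+] ≈ [CH2(COOH)COO-] = 8.86 × 10^-3 M.
Second step: Ka2 = [H+][CH2(COO)2^2-]/[CH2(COOH)COO-] ≈ [CH2(COO)2^2-] (since [H+] ≈ [CH2(COOH)COO-]).
So [CH2(COO)2^2-] ≈ Ka2.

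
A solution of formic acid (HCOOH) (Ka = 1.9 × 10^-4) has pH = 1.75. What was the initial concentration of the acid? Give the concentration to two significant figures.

[H+] = 10^(-1.75) = 1.78 × 10^-2 M = x
Ka = x²/(C₀ − x) ⇒ C₀ = x + x²/Ka
C₀ = 1.78 × 10^-2 + (1.78 × 10^-2)²/(1.9 × 10^-4) = 1.69 M

C₀ = 1.7 M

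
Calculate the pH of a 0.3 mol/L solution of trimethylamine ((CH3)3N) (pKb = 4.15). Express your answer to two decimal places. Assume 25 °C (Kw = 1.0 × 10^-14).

pH = 11.66

(CH3)3N + H2O ⇌ (CH3)3NH+ + OH-
Kb = 10^(−4.15) = 7.08 × 10^-5
From the ICE table, Kb = x²/(0.3 − x) = 7.08 × 10^-5.
Assume x ≪ 0.3: x ≈ √(7.08 × 10^-5 × 0.3) = 4.61 × 10^-3 M
Check: 1.5% ionized — well under 5%, approximation valid.
pOH = −log(4.61 × 10^-3) = 2.34; pH = 14.00 − 2.34 = 11.66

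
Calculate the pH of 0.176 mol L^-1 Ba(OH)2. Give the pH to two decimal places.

Ba(OH)2 is a strong base (each formula unit releases 2 OH-); [OH-] = 0.352 M.
pOH = -log(0.352) = 0.45
pH = 14.00 - 0.45 = 13.55

pH = 13.55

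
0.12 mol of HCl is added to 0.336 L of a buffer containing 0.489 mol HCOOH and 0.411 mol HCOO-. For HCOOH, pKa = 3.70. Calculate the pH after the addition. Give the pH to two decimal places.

pH = 3.38

After neutralization: n(HCOOH) = 0.609 mol, n(HCOO-) = 0.291 mol.
Henderson–Hasselbalch with mole ratio 0.291/0.609: pH = 3.70 + (-0.321)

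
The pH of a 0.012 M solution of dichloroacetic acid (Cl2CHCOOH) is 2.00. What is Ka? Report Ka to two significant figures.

Ka = 5.0 × 10^-2

[H+] = 10^(-2.00) = 1.00 × 10^-2 M
At equilibrium [HA] = 0.012 − 1.00 × 10^-2 = 2.00 × 10^-3 M
Ka = [H+][A-]/[HA] = (1.00 × 10^-2)² / 2.00 × 10^-3 = 5.0 × 10^-2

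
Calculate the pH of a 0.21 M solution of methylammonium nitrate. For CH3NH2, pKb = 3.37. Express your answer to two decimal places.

CH3NH3+ is the conjugate acid of the weak base CH3NH2.
Kb = 10^(−3.37) = 4.27 × 10^-4
Ka = Kw/Kb = 1.0×10^-14 / 4.27 × 10^-4 = 2.34 × 10^-11
From the ICE table, Ka = x²/(0.21 − x) = 2.34 × 10^-11.
Assume x ≪ 0.21: x ≈ √(2.34 × 10^-11 × 0.21) = 2.22 × 10^-6 M
pH = −log(2.22 × 10^-6) = 5.65

pH = 5.65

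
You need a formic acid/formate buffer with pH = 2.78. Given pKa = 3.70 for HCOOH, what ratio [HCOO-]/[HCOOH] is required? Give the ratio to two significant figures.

pH = pKa + log(r) ⇒ log(r) = 2.78 − 3.70 = -0.92
r = [HCOO-]/[HCOOH] = 10^(-0.92) = 0.12

ratio = 0.12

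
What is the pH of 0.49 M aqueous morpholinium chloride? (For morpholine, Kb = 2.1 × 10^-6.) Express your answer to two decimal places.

C4H8ONH2+ is the conjugate acid of the weak base C4H8ONH.
Ka = Kw/Kb = 1.0×10^-14 / 2.1 × 10^-6 = 4.76 × 10^-9
From the ICE table, Ka = [H+]²/(0.49 − [H+]) = 4.76 × 10^-9.
Assume [H+] ≪ 0.49: [H+] ≈ √(4.76 × 10^-9 × 0.49) = 4.83 × 10^-5 M
pH = −log(4.83 × 10^-5) = 4.32

pH = 4.32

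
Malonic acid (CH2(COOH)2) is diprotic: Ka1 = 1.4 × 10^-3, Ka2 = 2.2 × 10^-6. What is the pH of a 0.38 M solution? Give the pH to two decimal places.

Ka1 ≫ Ka2, so treat the first dissociation as the only significant source of H+.
Ka1 = x²/(0.38 − x) = 1.4 × 10^-3
Solving the quadratic: x = (−Ka1 + √(Ka1² + 4·Ka1·C₀))/2 = 2.24 × 10^-2 M
pH = −log(2.24 × 10^-2) = 1.65

pH = 1.65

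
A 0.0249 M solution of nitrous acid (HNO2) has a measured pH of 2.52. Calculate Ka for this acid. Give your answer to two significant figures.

[H+] = 10^(-2.52) = 3.02 × 10^-3 M
At equilibrium [HA] = 0.0249 − 3.02 × 10^-3 = 2.19 × 10^-2 M
Ka = [H+][A-]/[HA] = (3.02 × 10^-3)² / 2.19 × 10^-2 = 4.2 × 10^-4

Ka = 4.2 × 10^-4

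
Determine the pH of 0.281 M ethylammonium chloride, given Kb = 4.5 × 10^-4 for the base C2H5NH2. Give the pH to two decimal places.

pH = 5.60

C2H5NH3+ is the conjugate acid of the weak base C2H5NH2.
Ka = Kw/Kb = 1.0×10^-14 / 4.5 × 10^-4 = 2.22 × 10^-11
From the ICE table, Ka = [H+]²/(0.281 − [H+]) = 2.22 × 10^-11.
Since Ka ≪ C₀, [H+] ≈ √(Ka·C₀) = 2.50 × 10^-6 M.
pH = −log[H+] = −log(2.50 × 10^-6) = 5.60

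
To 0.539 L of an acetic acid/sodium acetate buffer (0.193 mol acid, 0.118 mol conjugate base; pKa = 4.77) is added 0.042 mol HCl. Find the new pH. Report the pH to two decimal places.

pH = 4.28

Added H+ converts CH3COO- to CH3COOH: CH3COOH → 0.235 mol, CH3COO- → 0.076 mol.
pH = pKa + log(n_CH3COO-/n_CH3COOH) = 4.77 + log(0.076/0.235) = 4.77 + (-0.490)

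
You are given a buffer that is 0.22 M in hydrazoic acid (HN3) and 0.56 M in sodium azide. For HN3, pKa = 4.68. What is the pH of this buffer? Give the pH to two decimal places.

pH = 5.09

Henderson–Hasselbalch: pH = pKa + log([N3-]/[HN3]) = 4.68 + log(0.56/0.22)
pH = 4.68 + (+0.406) = 5.09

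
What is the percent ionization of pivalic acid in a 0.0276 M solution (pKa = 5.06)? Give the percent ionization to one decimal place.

(CH3)3CCOOH ⇌ (CH3)3CCOO- + H+; let x = [H+] at equilibrium.
Ka = 10^(−5.06) = 8.71 × 10^-6
x ≈ √(Ka·C₀) = √(8.71 × 10^-6 × 0.0276) = 4.90 × 10^-4 M
Fraction ionized = 4.90 × 10^-4 / 0.0276 = 0.0178 → 1.8%

1.8%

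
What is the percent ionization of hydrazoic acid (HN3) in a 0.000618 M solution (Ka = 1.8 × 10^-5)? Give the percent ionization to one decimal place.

HN3 ⇌ N3- + H+; let x = [H+] at equilibrium.
Ka = x²/(C₀ − x); solving the quadratic gives x = 9.69 × 10^-5 M.
% ionization = x/C₀ × 100% = 9.69 × 10^-5/0.000618 × 100% = 15.7%

15.7%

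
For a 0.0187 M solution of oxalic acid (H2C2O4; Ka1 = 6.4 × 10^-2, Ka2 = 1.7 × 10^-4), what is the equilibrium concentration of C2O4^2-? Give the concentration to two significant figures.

First ionization gives [H+] ≈ [HC2O4-] = 1.51 × 10^-2 M.
Second step: Ka2 = [H+][C2O4^2-]/[HC2O4-] ≈ [C2O4^2-] (since [H+] ≈ [HC2O4-]).
So [C2O4^2-] ≈ Ka2.

1.7 × 10^-4 M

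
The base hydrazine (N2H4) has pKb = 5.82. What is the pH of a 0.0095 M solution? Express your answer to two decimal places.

N2H4 + H2O ⇌ N2H5+ + OH-
Kb = 10^(−5.82) = 1.51 × 10^-6
Kb = x²/(0.0095 − x) = 1.51 × 10^-6
Neglecting x in the denominator: x = √(1.51 × 10^-6 × 0.0095) = 1.20 × 10^-4 M
(x/C₀ = 1.3% < 5%, so the approximation holds.)
pOH = 3.92, so pH = 14.00 − pOH = 10.08

pH = 10.08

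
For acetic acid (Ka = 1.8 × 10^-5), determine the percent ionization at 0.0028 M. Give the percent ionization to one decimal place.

CH3COOH ⇌ CH3COO- + H+; let x = [H+] at equilibrium.
Solve x² + 1.8e-05x − 5.04e-08 = 0 → x = 2.16 × 10^-4 M
% ionization = x/C₀ × 100% = 2.16 × 10^-4/0.0028 × 100% = 7.7%

7.7%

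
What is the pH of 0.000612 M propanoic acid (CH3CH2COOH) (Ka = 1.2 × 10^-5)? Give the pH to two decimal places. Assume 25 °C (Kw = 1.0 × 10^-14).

CH3CH2COOH ⇌ CH3CH2COO- + H+
From the ICE table, Ka = x²/(0.000612 − x) = 1.2 × 10^-5.
Here C₀/Ka ≈ 51, so the small-x approximation fails. Use the quadratic:
x = [−1.2e-05 + √(1.2e-05² + 2.94e-08)]/2 = 7.99 × 10^-5 M
pH = −log(7.99 × 10^-5) = 4.10

pH = 4.10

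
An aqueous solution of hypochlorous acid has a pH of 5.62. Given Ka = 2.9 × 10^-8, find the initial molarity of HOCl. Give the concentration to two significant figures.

[H+] = 10^(-5.62) = 2.40 × 10^-6 M = x
Ka = x²/(C₀ − x) ⇒ C₀ = x + x²/Ka
C₀ = 2.40 × 10^-6 + (2.40 × 10^-6)²/(2.9 × 10^-8) = 2.01 × 10^-4 M

C₀ = 2.0 × 10^-4 M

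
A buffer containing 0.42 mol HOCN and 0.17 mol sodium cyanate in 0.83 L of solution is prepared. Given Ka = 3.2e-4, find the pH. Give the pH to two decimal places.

pH = 3.10

pKa = −log(3.2 × 10^-4) = 3.495
Henderson–Hasselbalch: pH = pKa + log([OCN-]/[HOCN]) = 3.495 + log(0.17/0.42)
pH = 3.495 + (-0.393) = 3.10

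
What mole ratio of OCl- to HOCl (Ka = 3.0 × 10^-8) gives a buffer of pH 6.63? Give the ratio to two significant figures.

pKa = -log(3.0 × 10^-8) = 7.523
pH = pKa + log(r) ⇒ log(r) = 6.63 − 7.523 = -0.893
r = [OCl-]/[HOCl] = 10^(-0.893) = 0.128

ratio = 0.13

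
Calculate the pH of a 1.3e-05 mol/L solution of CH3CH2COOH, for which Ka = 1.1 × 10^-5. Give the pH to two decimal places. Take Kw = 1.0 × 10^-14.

pH = 5.12

CH3CH2COOH ⇌ CH3CH2COO- + H+
Ka = [H+]²/(1.3e-05 − [H+]) = 1.1 × 10^-5
The 5% rule fails; solving [H+]² + Ka·[H+] − Ka·C₀ = 0 exactly:
[H+] = [−1.1e-05 + √(1.1e-05² + 5.72e-10)]/2 = 7.66 × 10^-6 M
pH = −log[H+] = −log(7.66 × 10^-6) = 5.12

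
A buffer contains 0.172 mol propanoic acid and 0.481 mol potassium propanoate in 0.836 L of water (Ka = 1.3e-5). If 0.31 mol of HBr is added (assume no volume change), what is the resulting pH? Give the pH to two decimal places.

Added H+ converts CH3CH2COO- to CH3CH2COOH: CH3CH2COOH → 0.482 mol, CH3CH2COO- → 0.171 mol.
pKa = −log(1.3 × 10^-5) = 4.886
pH = pKa + log(n_CH3CH2COO-/n_CH3CH2COOH) = 4.886 + log(0.171/0.482) = 4.886 + (-0.450)

pH = 4.44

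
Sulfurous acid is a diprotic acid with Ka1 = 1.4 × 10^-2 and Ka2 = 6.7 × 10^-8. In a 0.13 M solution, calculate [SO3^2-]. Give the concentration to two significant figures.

First ionization gives [H+] ≈ [HSO3-] = 3.62 × 10^-2 M.
Second step: Ka2 = [H+][SO3^2-]/[HSO3-] ≈ [SO3^2-] (since [H+] ≈ [HSO3-]).
So [SO3^2-] ≈ Ka2.

6.7 × 10^-8 M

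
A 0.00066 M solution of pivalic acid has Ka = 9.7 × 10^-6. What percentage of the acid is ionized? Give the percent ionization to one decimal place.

(CH3)3CCOOH ⇌ (CH3)3CCOO- + H+; let x = [H+] at equilibrium.
Solve x² + 9.7e-06x − 6.4e-09 = 0 → x = 7.53 × 10^-5 M
% ionization = x/C₀ × 100% = 7.53 × 10^-5/0.00066 × 100% = 11.4%

11.4%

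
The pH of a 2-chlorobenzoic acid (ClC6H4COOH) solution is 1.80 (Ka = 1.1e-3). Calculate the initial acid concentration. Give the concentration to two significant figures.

C₀ = 2.4 × 10^-1 M

[H+] = 10^(-1.80) = 1.58 × 10^-2 M = x
Ka = x²/(C₀ − x) ⇒ C₀ = x + x²/Ka
C₀ = 1.58 × 10^-2 + (1.58 × 10^-2)²/(1.1 × 10^-3) = 2.43 × 10^-1 M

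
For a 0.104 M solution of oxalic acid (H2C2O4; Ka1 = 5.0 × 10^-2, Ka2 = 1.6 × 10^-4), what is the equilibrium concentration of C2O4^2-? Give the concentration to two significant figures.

First ionization gives [H+] ≈ [HC2O4-] = 5.13 × 10^-2 M.
Second step: Ka2 = [H+][C2O4^2-]/[HC2O4-] ≈ [C2O4^2-] (since [H+] ≈ [HC2O4-]).
So [C2O4^2-] ≈ Ka2.

1.6 × 10^-4 M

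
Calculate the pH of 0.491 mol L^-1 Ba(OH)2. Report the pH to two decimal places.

Ba(OH)2 is a strong base (each formula unit releases 2 OH-); [OH-] = 0.982 M.
pOH = -log(0.982) = 0.01
pH = 14.00 - 0.01 = 13.99

pH = 13.99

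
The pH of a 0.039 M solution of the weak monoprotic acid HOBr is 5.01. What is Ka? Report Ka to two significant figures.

[H+] = 10^(-5.01) = 9.77 × 10^-6 M
At equilibrium [HA] = 0.039 − 9.77 × 10^-6 = 3.90 × 10^-2 M
Ka = [H+][A-]/[HA] = (9.77 × 10^-6)² / 3.90 × 10^-2 = 2.4 × 10^-9

Ka = 2.4 × 10^-9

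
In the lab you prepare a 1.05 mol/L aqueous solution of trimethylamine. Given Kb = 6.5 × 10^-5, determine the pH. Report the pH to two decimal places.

(CH3)3N + H2O ⇌ (CH3)3NH+ + OH-
From the ICE table, Kb = [OH-]²/(1.05 − [OH-]) = 6.5 × 10^-5.
Since Kb ≪ C₀, [OH-] ≈ √(Kb·C₀) = 8.26 × 10^-3 M.
Check: 0.79% ionized — well under 5%, approximation valid.
pOH = 2.08, so pH = 14.00 − pOH = 11.92

pH = 11.92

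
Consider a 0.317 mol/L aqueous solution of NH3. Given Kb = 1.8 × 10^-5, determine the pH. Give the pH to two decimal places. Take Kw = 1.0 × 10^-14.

NH3 + H2O ⇌ NH4+ + OH-
Kb = x²/(0.317 − x) = 1.8 × 10^-5
Neglecting x in the denominator: x = √(1.8 × 10^-5 × 0.317) = 2.39 × 10^-3 M
pOH = −log(2.39 × 10^-3) = 2.62; pH = 14.00 − 2.62 = 11.38

pH = 11.38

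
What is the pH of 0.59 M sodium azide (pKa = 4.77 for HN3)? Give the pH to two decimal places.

pH = 9.27

N3- is the conjugate base of the weak acid HN3.
Ka = 10^(−4.77) = 1.70 × 10^-5
Kb = Kw/Ka = 1.0×10^-14 / 1.70 × 10^-5 = 5.88 × 10^-10
Kb = [OH-]²/(0.59 − [OH-]) = 5.88 × 10^-10
Since Kb ≪ C₀, [OH-] ≈ √(Kb·C₀) = 1.86 × 10^-5 M.
([OH-]/C₀ = 0.0032% < 5%, so the approximation holds.)
pOH = −log(1.86 × 10^-5) = 4.73; pH = 14.00 − 4.73 = 9.27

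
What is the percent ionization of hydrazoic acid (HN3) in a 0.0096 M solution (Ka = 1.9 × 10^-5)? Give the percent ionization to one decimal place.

HN3 ⇌ N3- + H+; let x = [H+] at equilibrium.
x ≈ √(Ka·C₀) = √(1.9 × 10^-5 × 0.0096) = 4.27 × 10^-4 M
Fraction ionized = 4.27 × 10^-4 / 0.0096 = 0.0445 → 4.4%

4.4%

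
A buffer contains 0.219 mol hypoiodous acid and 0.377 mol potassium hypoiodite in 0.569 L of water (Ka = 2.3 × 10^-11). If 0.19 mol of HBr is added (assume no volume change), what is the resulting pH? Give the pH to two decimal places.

pH = 10.30

Added H+ converts OI- to HOI: HOI → 0.409 mol, OI- → 0.187 mol.
pKa = −log(2.3 × 10^-11) = 10.638
Henderson–Hasselbalch with mole ratio 0.187/0.409: pH = 10.638 + (-0.340)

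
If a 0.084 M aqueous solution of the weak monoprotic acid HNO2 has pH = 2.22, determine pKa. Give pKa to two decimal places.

[H+] = 10^(-2.22) = 6.03 × 10^-3 M
At equilibrium [HA] = 0.084 − 6.03 × 10^-3 = 7.80 × 10^-2 M
Ka = [H+][A-]/[HA] = (6.03 × 10^-3)² / 7.80 × 10^-2 = 4.66 × 10^-4
pKa = -log(4.66 × 10^-4) = 3.33

pKa = 3.33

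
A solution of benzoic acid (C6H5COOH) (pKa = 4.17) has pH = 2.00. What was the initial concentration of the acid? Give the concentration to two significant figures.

[H+] = 10^(-2.00) = 1.00 × 10^-2 M = x
Ka = 10^(−4.17) = 6.76 × 10^-5
Ka = x²/(C₀ − x) ⇒ C₀ = x + x²/Ka
C₀ = 1.00 × 10^-2 + (1.00 × 10^-2)²/(6.76 × 10^-5) = 1.49 M

C₀ = 1.5 M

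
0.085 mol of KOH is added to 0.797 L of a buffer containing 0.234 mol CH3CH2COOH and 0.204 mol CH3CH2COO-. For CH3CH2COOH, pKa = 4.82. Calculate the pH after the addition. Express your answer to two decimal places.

OH- converts CH3CH2COOH to CH3CH2COO-: CH3CH2COOH → 0.149 mol, CH3CH2COO- → 0.289 mol.
pH = pKa + log([A⁻]/[HA]) = 4.82 + log(0.289/0.149) = 4.82 +0.288

pH = 5.11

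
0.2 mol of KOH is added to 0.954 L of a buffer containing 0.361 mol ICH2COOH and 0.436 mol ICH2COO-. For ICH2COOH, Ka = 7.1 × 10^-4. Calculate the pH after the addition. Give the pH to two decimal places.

After neutralization: n(ICH2COOH) = 0.161 mol, n(ICH2COO-) = 0.636 mol.
pKa = −log(7.1 × 10^-4) = 3.149
pH = pKa + log(n_ICH2COO-/n_ICH2COOH) = 3.149 + log(0.636/0.161) = 3.149 + (+0.597)

pH = 3.75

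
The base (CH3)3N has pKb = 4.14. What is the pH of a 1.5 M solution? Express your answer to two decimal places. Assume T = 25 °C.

pH = 12.02

(CH3)3N + H2O ⇌ (CH3)3NH+ + OH-
Kb = 10^(−4.14) = 7.24 × 10^-5
Kb = x²/(1.5 − x) = 7.24 × 10^-5
Since Kb ≪ C₀, x ≈ √(Kb·C₀) = 1.04 × 10^-2 M.
Check: 0.69% ionized — well under 5%, approximation valid.
pOH = 1.98, so pH = 14.00 − pOH = 12.02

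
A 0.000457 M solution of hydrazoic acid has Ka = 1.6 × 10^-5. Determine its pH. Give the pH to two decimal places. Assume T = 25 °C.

pH = 4.11

HN3 ⇌ N3- + H+
Let x = [H+] at equilibrium. Ka = x²/(0.000457 − x).
Here C₀/Ka ≈ 28.6, so the small-x approximation fails. Use the quadratic:
x = (−Ka + √(Ka² + 4·Ka·C₀))/2 = 7.79 × 10^-5 M
pH = −log(7.79 × 10^-5) = 4.11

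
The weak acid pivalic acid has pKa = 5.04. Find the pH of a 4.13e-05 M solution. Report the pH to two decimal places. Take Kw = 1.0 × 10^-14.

pH = 4.81

(CH3)3CCOOH ⇌ (CH3)3CCOO- + H+
Ka = 10^(−5.04) = 9.12 × 10^-6
From the ICE table, Ka = [H+]²/(4.13e-05 − [H+]) = 9.12 × 10^-6.
The 5% rule fails; solving [H+]² + Ka·[H+] − Ka·C₀ = 0 exactly:
[H+] = (−Ka + √(Ka² + 4·Ka·C₀))/2 = 1.54 × 10^-5 M
pH = −log[H+] = −log(1.54 × 10^-5) = 4.81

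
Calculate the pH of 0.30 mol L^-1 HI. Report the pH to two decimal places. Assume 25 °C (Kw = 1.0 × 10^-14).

HI is a strong acid and dissociates completely, so [H+] = 0.30 M.
pH = -log(0.3) = 0.52

pH = 0.52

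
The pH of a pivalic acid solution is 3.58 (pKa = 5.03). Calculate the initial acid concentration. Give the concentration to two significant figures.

C₀ = 7.7 × 10^-3 M

[H+] = 10^(-3.58) = 2.63 × 10^-4 M = x
Ka = 10^(−5.03) = 9.33 × 10^-6
Ka = x²/(C₀ − x) ⇒ C₀ = x + x²/Ka
C₀ = 2.63 × 10^-4 + (2.63 × 10^-4)²/(9.33 × 10^-6) = 7.68 × 10^-3 M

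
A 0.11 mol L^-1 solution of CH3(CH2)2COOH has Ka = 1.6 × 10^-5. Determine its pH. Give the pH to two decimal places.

CH3(CH2)2COOH ⇌ CH3(CH2)2COO- + H+
Ka = x²/(0.11 − x) = 1.6 × 10^-5
Since Ka ≪ C₀, x ≈ √(Ka·C₀) = 1.33 × 10^-3 M.
pH = −log[H+] = −log(1.33 × 10^-3) = 2.88

pH = 2.88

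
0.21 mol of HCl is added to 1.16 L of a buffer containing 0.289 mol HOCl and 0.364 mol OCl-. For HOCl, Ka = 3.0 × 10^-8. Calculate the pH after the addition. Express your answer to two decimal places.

After neutralization: n(HOCl) = 0.499 mol, n(OCl-) = 0.154 mol.
pKa = −log(3.0 × 10^-8) = 7.523
Henderson–Hasselbalch with mole ratio 0.154/0.499: pH = 7.523 + (-0.511)

pH = 7.01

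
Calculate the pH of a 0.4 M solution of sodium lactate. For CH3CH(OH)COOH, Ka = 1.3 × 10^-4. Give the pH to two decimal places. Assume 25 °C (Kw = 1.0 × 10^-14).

pH = 8.74

CH3CH(OH)COO- is the conjugate base of the weak acid CH3CH(OH)COOH.
Kb = Kw/Ka = 1.0×10^-14 / 1.3 × 10^-4 = 7.69 × 10^-11
Kb = [OH-]²/(0.4 − [OH-]) = 7.69 × 10^-11
Since Kb ≪ C₀, [OH-] ≈ √(Kb·C₀) = 5.55 × 10^-6 M.
pOH = 5.26, so pH = 14.00 − pOH = 8.74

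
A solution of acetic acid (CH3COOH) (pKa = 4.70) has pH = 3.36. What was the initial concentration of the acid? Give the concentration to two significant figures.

C₀ = 1.0 × 10^-2 M

[H+] = 10^(-3.36) = 4.37 × 10^-4 M = x
Ka = 10^(−4.70) = 2.00 × 10^-5
Ka = x²/(C₀ − x) ⇒ C₀ = x + x²/Ka
C₀ = 4.37 × 10^-4 + (4.37 × 10^-4)²/(2.00 × 10^-5) = 9.99 × 10^-3 M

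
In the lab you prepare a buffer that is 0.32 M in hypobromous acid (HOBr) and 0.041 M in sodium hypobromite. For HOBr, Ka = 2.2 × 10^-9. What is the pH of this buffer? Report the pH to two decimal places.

pKa = −log(2.2 × 10^-9) = 8.658
Using pH = pKa + log([base]/[acid]) with [base]/[acid] = 0.041/0.32:
pH = 8.658 + (-0.892) = 7.77

pH = 7.77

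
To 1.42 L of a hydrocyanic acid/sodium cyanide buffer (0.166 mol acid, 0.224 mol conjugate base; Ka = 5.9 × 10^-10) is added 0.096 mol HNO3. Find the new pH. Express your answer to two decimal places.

pH = 8.92

After neutralization: n(HCN) = 0.262 mol, n(CN-) = 0.128 mol.
pKa = −log(5.9 × 10^-10) = 9.229
pH = pKa + log(n_CN-/n_HCN) = 9.229 + log(0.128/0.262) = 9.229 + (-0.311)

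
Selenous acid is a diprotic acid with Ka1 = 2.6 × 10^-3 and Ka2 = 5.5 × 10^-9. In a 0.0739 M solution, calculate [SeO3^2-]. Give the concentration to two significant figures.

First ionization gives [H+] ≈ [HSeO3-] = 1.26 × 10^-2 M.
Second step: Ka2 = [H+][SeO3^2-]/[HSeO3-] ≈ [SeO3^2-] (since [H+] ≈ [HSeO3-]).
So [SeO3^2-] ≈ Ka2.

5.5 × 10^-9 M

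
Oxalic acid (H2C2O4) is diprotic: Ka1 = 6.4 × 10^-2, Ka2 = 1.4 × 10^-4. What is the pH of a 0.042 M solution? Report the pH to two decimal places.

Ka1 ≫ Ka2, so treat the first dissociation as the only significant source of H+.
Ka1 = x²/(0.042 − x) = 6.4 × 10^-2
Solving the quadratic: x = (−Ka1 + √(Ka1² + 4·Ka1·C₀))/2 = 2.89 × 10^-2 M
pH = −log(2.89 × 10^-2) = 1.54

pH = 1.54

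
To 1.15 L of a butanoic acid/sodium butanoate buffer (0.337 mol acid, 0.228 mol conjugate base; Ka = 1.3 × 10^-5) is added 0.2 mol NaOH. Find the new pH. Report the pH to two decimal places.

pH = 5.38

After neutralization: n(CH3(CH2)2COOH) = 0.137 mol, n(CH3(CH2)2COO-) = 0.428 mol.
pKa = −log(1.3 × 10^-5) = 4.886
Henderson–Hasselbalch with mole ratio 0.428/0.137: pH = 4.886 + (+0.495)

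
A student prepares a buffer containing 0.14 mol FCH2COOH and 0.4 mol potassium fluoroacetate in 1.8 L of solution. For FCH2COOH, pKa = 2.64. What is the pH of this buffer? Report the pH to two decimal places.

Henderson–Hasselbalch: pH = pKa + log([FCH2COO-]/[FCH2COOH]) = 2.64 + log(0.4/0.14)
pH = 2.64 + (+0.456) = 3.10

pH = 3.10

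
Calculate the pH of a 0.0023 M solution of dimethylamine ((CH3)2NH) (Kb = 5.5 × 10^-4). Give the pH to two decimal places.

pH = 10.95

(CH3)2NH + H2O ⇌ (CH3)2NH2+ + OH-
Let x = [OH-] at equilibrium. Kb = x²/(0.0023 − x).
Here C₀/Kb ≈ 4.18, so the small-x approximation fails. Use the quadratic:
x = [−0.00055 + √(0.00055² + 5.06e-06)]/2 = 8.83 × 10^-4 M
pOH = −log(8.83 × 10^-4) = 3.05; pH = 14.00 − 3.05 = 10.95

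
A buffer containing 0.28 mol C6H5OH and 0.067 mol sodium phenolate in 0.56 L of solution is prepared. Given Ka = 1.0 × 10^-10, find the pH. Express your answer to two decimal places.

pKa = −log(1.0 × 10^-10) = 10.000
Using pH = pKa + log([base]/[acid]) with [base]/[acid] = 0.067/0.28:
pH = 10.000 + (-0.621) = 9.38

pH = 9.38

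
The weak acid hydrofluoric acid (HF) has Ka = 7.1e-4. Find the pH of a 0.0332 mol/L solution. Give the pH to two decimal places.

pH = 2.35

HF ⇌ F- + H+
From the ICE table, Ka = x²/(0.0332 − x) = 7.1 × 10^-4.
Here C₀/Ka ≈ 46.8, so the small-x approximation fails. Use the quadratic:
x = (−Ka + √(Ka² + 4·Ka·C₀))/2 = 4.51 × 10^-3 M
pH = −log[H+] = −log(4.51 × 10^-3) = 2.35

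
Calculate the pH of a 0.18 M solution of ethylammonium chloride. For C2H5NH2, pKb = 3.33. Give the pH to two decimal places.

C2H5NH3+ is the conjugate acid of the weak base C2H5NH2.
Kb = 10^(−3.33) = 4.68 × 10^-4
Ka = Kw/Kb = 1.0×10^-14 / 4.68 × 10^-4 = 2.14 × 10^-11
Ka = [H+]²/(0.18 − [H+]) = 2.14 × 10^-11
Assume [H+] ≪ 0.18: [H+] ≈ √(2.14 × 10^-11 × 0.18) = 1.96 × 10^-6 M
pH = −log[H+] = −log(1.96 × 10^-6) = 5.71

pH = 5.71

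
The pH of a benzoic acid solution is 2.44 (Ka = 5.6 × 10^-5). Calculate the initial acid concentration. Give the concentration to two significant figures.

[H+] = 10^(-2.44) = 3.63 × 10^-3 M = x
Ka = x²/(C₀ − x) ⇒ C₀ = x + x²/Ka
C₀ = 3.63 × 10^-3 + (3.63 × 10^-3)²/(5.6 × 10^-5) = 2.39 × 10^-1 M

C₀ = 2.4 × 10^-1 M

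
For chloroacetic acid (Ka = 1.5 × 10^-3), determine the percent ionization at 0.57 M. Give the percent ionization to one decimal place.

ClCH2COOH ⇌ ClCH2COO- + H+; let x = [H+] at equilibrium.
Solve x² + 0.0015x − 0.000855 = 0 → x = 2.85 × 10^-2 M
% ionization = x/C₀ × 100% = 2.85 × 10^-2/0.57 × 100% = 5.0%

5.0%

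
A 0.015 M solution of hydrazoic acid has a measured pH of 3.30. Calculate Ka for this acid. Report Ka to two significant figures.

Ka = 1.7 × 10^-5

[H+] = 10^(-3.30) = 5.01 × 10^-4 M
At equilibrium [HA] = 0.015 − 5.01 × 10^-4 = 1.45 × 10^-2 M
Ka = [H+][A-]/[HA] = (5.01 × 10^-4)² / 1.45 × 10^-2 = 1.7 × 10^-5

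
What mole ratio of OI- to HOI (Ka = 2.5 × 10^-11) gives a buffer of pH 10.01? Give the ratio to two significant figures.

ratio = 0.26

pKa = -log(2.5 × 10^-11) = 10.602
pH = pKa + log(r) ⇒ log(r) = 10.01 − 10.602 = -0.592
r = [OI-]/[HOI] = 10^(-0.592) = 0.256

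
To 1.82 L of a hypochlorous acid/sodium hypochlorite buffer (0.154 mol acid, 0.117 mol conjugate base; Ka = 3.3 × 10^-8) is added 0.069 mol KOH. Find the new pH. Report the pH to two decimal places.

After neutralization: n(HOCl) = 0.085 mol, n(OCl-) = 0.186 mol.
pKa = −log(3.3 × 10^-8) = 7.481
Henderson–Hasselbalch with mole ratio 0.186/0.085: pH = 7.481 + (+0.340)

pH = 7.82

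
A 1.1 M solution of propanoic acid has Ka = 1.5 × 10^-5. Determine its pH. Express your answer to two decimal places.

pH = 2.39

CH3CH2COOH ⇌ CH3CH2COO- + H+
From the ICE table, Ka = [H+]²/(1.1 − [H+]) = 1.5 × 10^-5.
Since Ka ≪ C₀, [H+] ≈ √(Ka·C₀) = 4.06 × 10^-3 M.
([H+]/C₀ = 0.37% < 5%, so the approximation holds.)
pH = −log[H+] = −log(4.06 × 10^-3) = 2.39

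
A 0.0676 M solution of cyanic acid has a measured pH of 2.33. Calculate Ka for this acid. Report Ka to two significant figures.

Ka = 3.5 × 10^-4

[H+] = 10^(-2.33) = 4.68 × 10^-3 M
At equilibrium [HA] = 0.0676 − 4.68 × 10^-3 = 6.29 × 10^-2 M
Ka = [H+][A-]/[HA] = (4.68 × 10^-3)² / 6.29 × 10^-2 = 3.5 × 10^-4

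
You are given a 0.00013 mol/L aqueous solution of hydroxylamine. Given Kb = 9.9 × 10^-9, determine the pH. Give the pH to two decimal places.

pH = 8.05

NH2OH + H2O ⇌ NH3OH+ + OH-
Kb = x²/(0.00013 − x) = 9.9 × 10^-9
Since Kb ≪ C₀, x ≈ √(Kb·C₀) = 1.13 × 10^-6 M.
pOH = 5.95, so pH = 14.00 − pOH = 8.05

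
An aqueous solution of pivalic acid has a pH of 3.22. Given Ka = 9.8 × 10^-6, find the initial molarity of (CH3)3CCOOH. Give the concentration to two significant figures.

C₀ = 3.8 × 10^-2 M

[H+] = 10^(-3.22) = 6.03 × 10^-4 M = x
Ka = x²/(C₀ − x) ⇒ C₀ = x + x²/Ka
C₀ = 6.03 × 10^-4 + (6.03 × 10^-4)²/(9.8 × 10^-6) = 3.77 × 10^-2 M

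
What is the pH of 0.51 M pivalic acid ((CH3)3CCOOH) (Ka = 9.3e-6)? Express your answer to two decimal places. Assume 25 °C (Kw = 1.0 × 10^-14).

pH = 2.66

(CH3)3CCOOH ⇌ (CH3)3CCOO- + H+
From the ICE table, Ka = [H+]²/(0.51 − [H+]) = 9.3 × 10^-6.
Since Ka ≪ C₀, [H+] ≈ √(Ka·C₀) = 2.18 × 10^-3 M.
([H+]/C₀ = 0.43% < 5%, so the approximation holds.)
pH = −log(2.18 × 10^-3) = 2.66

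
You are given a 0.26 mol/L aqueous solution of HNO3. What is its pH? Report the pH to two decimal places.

HNO3 is a strong acid and dissociates completely, so [H+] = 0.26 M.
pH = -log(0.26) = 0.59

pH = 0.59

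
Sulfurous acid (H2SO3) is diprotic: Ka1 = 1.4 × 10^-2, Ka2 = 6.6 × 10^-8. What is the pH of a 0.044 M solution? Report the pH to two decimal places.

Ka1 ≫ Ka2, so treat the first dissociation as the only significant source of H+.
Ka1 = x²/(0.044 − x) = 1.4 × 10^-2
Solving the quadratic: x = (−Ka1 + √(Ka1² + 4·Ka1·C₀))/2 = 1.88 × 10^-2 M
pH = −log(1.88 × 10^-2) = 1.73

pH = 1.73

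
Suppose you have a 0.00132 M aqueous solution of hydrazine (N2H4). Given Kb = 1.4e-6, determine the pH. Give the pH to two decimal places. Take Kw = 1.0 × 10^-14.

N2H4 + H2O ⇌ N2H5+ + OH-
From the ICE table, Kb = [OH-]²/(0.00132 − [OH-]) = 1.4 × 10^-6.
Neglecting [OH-] in the denominator: [OH-] = √(1.4 × 10^-6 × 0.00132) = 4.30 × 10^-5 M
([OH-]/C₀ = 3.3% < 5%, so the approximation holds.)
pOH = 4.37, so pH = 14.00 − pOH = 9.63

pH = 9.63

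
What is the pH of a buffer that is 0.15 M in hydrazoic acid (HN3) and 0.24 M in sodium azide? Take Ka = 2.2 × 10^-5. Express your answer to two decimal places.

pKa = −log(2.2 × 10^-5) = 4.658
Using pH = pKa + log([base]/[acid]) with [base]/[acid] = 0.24/0.15:
pH = 4.658 + (+0.204) = 4.86

pH = 4.86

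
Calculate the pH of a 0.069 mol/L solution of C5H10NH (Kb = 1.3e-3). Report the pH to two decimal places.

C5H10NH + H2O ⇌ C5H10NH2+ + OH-
Kb = [OH-]²/(0.069 − [OH-]) = 1.3 × 10^-3
[OH-] is not negligible relative to C₀; solve [OH-]² + 0.0013·[OH-] − 8.97e-05 = 0.
[OH-] = (−Kb + √(Kb² + 4·Kb·C₀))/2 = 8.84 × 10^-3 M
pOH = 2.05, so pH = 14.00 − pOH = 11.95

pH = 11.95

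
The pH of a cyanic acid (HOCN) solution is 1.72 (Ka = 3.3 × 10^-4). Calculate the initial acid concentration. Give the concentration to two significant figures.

C₀ = 1.1 M

[H+] = 10^(-1.72) = 1.91 × 10^-2 M = x
Ka = x²/(C₀ − x) ⇒ C₀ = x + x²/Ka
C₀ = 1.91 × 10^-2 + (1.91 × 10^-2)²/(3.3 × 10^-4) = 1.12 M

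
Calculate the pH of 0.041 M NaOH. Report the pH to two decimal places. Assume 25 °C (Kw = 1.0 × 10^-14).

NaOH is a strong base; [OH-] = 0.041 M.
pOH = -log(0.041) = 1.39
pH = 14.00 - 1.39 = 12.61

pH = 12.61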